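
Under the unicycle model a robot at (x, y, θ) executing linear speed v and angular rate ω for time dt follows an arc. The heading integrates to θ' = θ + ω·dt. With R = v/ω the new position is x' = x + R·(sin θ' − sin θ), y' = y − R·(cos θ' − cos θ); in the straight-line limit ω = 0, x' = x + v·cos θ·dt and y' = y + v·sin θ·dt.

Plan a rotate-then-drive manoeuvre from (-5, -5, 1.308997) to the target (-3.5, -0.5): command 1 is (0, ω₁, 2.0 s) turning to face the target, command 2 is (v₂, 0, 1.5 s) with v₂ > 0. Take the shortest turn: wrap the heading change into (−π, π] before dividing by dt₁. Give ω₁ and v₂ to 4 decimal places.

heading to target = atan2(-0.5−-5, -3.5−-5) = 1.2490
Δθ = wrap(1.2490 − 1.3090) = -0.0600; ω₁ = Δθ/dt₁ = -0.0300
distance = √((-3.5−-5)² + (-0.5−-5)²) = 4.7434; v₂ = distance/dt₂ = 3.1623

ω₁ = -0.0300, v₂ = 3.1623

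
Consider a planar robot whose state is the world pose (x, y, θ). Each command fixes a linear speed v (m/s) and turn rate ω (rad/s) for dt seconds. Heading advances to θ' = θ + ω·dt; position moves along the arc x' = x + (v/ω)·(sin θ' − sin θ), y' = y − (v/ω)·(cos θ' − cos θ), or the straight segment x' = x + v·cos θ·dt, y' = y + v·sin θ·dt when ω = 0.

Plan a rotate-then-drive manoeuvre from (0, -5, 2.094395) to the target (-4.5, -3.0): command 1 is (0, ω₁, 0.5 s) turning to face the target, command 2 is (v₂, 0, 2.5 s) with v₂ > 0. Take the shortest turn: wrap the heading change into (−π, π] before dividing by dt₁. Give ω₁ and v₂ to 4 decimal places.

ω₁ = 1.2579, v₂ = 1.9698

heading to target = atan2(-3−-5, -4.5−0) = 2.7234
Δθ = wrap(2.7234 − 2.0944) = 0.6290; ω₁ = Δθ/dt₁ = 1.2579
distance = √((-4.5−0)² + (-3−-5)²) = 4.9244; v₂ = distance/dt₂ = 1.9698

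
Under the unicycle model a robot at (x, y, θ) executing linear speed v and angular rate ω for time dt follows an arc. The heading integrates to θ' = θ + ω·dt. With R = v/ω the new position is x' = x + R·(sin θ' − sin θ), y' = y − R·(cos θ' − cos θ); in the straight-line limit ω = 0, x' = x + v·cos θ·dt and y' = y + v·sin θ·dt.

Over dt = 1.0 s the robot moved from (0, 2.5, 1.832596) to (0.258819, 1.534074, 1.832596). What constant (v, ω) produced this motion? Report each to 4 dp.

v = -1.0000, ω = 0.0000

Δθ = 1.832596 − 1.832596 = 0.000000
ω = Δθ/dt = 0.000000/1.0 = 0.0000
ω = 0 → v = (Δx·cos θ + Δy·sin θ)/dt = -1.0000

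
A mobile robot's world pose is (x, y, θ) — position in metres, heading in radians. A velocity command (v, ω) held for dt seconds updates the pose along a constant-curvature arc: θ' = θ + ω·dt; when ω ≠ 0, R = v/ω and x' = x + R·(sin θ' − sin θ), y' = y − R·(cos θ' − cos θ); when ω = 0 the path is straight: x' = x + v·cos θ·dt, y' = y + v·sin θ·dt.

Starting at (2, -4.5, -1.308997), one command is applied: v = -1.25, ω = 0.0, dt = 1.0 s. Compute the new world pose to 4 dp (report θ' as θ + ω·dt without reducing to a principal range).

θ' = -1.3090 + 0.0·1.0 = -1.3090
ω = 0 → straight: x' = 2 + -1.25·cos(-1.3090)·1.0 = 1.6765
y' = -4.5 + -1.25·sin(-1.3090)·1.0 = -3.2926

(1.6765, -3.2926, -1.3090)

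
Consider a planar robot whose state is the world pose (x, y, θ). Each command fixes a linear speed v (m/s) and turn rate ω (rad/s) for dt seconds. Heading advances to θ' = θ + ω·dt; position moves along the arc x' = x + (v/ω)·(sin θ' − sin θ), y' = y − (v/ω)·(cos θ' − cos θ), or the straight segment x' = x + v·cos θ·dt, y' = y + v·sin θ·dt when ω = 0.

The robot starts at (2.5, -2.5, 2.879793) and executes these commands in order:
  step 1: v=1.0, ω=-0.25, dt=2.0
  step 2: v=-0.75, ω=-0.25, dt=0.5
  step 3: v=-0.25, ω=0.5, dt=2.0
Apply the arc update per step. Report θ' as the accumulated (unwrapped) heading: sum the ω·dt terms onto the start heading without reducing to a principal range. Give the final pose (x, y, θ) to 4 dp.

(1.4729, -1.9866, 3.2548)

step 1: θ'=2.3798 (R=-4.0000) → pose (0.7744, -1.5307, 2.3798)
step 2: θ'=2.2548 (R=3.0000) → pose (1.0289, -1.8058, 2.2548)
step 3: θ'=3.2548 (R=-0.5000) → pose (1.4729, -1.9866, 3.2548)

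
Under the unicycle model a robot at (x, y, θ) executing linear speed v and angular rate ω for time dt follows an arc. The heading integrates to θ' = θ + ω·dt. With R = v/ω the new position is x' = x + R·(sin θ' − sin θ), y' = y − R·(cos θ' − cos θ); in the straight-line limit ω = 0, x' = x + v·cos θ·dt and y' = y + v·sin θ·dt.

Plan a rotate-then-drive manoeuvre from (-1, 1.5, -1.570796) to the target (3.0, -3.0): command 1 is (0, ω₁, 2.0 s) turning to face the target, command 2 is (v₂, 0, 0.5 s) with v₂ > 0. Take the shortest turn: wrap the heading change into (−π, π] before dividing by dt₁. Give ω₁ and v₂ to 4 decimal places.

ω₁ = 0.3633, v₂ = 12.0416

heading to target = atan2(-3−1.5, 3−-1) = -0.8442
Δθ = wrap(-0.8442 − -1.5708) = 0.7266; ω₁ = Δθ/dt₁ = 0.3633
distance = √((3−-1)² + (-3−1.5)²) = 6.0208; v₂ = distance/dt₂ = 12.0416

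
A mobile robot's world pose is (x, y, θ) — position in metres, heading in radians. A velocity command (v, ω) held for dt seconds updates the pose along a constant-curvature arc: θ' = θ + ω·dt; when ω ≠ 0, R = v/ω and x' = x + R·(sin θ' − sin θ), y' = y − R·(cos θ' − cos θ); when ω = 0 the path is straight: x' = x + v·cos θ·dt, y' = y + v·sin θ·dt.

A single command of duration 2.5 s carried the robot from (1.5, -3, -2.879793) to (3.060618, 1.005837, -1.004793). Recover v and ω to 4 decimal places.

v = -2.0000, ω = 0.7500

Δθ = -1.004793 − -2.879793 = 1.875000
ω = Δθ/dt = 1.875000/2.5 = 0.7500
R = −Δy/(cos θ' − cos θ) = -2.6667
v = R·ω = -2.6667·0.7500 = -2.0000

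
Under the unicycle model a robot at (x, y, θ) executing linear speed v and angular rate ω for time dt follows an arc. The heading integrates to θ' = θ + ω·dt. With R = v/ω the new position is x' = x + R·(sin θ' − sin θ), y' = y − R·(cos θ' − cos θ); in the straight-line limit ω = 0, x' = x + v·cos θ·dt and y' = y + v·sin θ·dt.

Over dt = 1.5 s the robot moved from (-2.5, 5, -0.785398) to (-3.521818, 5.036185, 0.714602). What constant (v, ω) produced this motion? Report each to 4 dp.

Δθ = 0.714602 − -0.785398 = 1.500000
ω = Δθ/dt = 1.500000/1.5 = 1.0000
R = Δx/(sin θ' − sin θ) = -0.7500
v = R·ω = -0.7500·1.0000 = -0.7500

v = -0.7500, ω = 1.0000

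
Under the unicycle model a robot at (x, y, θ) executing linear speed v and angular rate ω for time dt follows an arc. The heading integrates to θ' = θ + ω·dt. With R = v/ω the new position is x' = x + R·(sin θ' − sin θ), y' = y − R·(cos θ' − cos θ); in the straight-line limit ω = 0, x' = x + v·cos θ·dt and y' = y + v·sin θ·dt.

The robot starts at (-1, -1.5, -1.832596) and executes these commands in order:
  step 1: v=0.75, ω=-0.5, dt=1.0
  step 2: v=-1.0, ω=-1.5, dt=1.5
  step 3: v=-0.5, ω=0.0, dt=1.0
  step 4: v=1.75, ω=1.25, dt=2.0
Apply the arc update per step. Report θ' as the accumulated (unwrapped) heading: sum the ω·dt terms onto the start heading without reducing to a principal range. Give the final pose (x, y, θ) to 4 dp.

step 1: θ'=-2.3326 (R=-1.5000) → pose (-1.3635, -2.1471, -2.3326)
step 2: θ'=-4.5826 (R=0.6667) → pose (-0.2200, -2.5210, -4.5826)
step 3: θ'=-4.5826 (straight) → pose (-0.1553, -3.0168, -4.5826)
step 4: θ'=-2.0826 (R=1.4000) → pose (-2.7642, -2.5123, -2.0826)

(-2.7642, -2.5123, -2.0826)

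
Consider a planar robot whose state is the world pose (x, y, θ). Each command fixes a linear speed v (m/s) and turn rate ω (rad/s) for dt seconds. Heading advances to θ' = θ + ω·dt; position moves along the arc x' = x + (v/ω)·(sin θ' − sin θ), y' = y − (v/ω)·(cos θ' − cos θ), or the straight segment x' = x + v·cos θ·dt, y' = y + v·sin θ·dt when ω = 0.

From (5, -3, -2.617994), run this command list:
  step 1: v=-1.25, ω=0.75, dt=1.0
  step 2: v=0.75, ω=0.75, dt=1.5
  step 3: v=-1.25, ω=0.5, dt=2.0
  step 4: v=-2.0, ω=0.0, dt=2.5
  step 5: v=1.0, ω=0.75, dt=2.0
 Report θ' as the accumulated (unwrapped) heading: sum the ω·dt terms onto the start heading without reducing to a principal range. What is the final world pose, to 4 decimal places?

(-0.1512, -2.2318, 1.7570)

step 1: θ'=-1.8680 (R=-1.6667) → pose (5.7603, -2.0447, -1.8680)
step 2: θ'=-0.7430 (R=1.0000) → pose (6.0399, -3.0740, -0.7430)
step 3: θ'=0.2570 (R=-2.5000) → pose (3.7132, -2.4972, 0.2570)
step 4: θ'=0.2570 (straight) → pose (-1.1225, -3.7681, 0.2570)
step 5: θ'=1.7570 (R=1.3333) → pose (-0.1512, -2.2318, 1.7570)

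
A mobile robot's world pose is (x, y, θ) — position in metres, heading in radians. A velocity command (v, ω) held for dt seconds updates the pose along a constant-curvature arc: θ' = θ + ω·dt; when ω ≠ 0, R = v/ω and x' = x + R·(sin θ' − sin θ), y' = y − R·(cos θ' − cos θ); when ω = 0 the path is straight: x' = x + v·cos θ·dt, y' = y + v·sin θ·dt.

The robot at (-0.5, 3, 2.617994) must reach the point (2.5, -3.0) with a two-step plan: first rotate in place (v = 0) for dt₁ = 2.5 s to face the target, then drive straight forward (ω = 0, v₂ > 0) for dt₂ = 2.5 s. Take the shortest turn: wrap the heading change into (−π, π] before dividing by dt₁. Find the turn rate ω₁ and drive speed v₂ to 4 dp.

ω₁ = 1.0232, v₂ = 2.6833

heading to target = atan2(-3−3, 2.5−-0.5) = -1.1071
Δθ = wrap(-1.1071 − 2.6180) = 2.5580; ω₁ = Δθ/dt₁ = 1.0232
distance = √((2.5−-0.5)² + (-3−3)²) = 6.7082; v₂ = distance/dt₂ = 2.6833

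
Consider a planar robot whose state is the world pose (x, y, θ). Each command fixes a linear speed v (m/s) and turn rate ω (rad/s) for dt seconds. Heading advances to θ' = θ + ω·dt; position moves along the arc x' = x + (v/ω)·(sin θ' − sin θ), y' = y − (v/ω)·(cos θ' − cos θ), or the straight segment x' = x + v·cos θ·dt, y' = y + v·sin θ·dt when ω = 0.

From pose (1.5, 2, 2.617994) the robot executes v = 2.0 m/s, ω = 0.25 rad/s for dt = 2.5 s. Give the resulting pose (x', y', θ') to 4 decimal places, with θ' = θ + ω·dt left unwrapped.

θ' = 2.6180 + 0.25·2.5 = 3.2430
R = v/ω = 2.0/0.25 = 8.0000
x' = 1.5 + 8.0000·(sin 3.2430 − sin 2.6180) = -3.3098
y' = 2 − 8.0000·(cos 3.2430 − cos 2.6180) = 3.0307

(-3.3098, 3.0307, 3.2430)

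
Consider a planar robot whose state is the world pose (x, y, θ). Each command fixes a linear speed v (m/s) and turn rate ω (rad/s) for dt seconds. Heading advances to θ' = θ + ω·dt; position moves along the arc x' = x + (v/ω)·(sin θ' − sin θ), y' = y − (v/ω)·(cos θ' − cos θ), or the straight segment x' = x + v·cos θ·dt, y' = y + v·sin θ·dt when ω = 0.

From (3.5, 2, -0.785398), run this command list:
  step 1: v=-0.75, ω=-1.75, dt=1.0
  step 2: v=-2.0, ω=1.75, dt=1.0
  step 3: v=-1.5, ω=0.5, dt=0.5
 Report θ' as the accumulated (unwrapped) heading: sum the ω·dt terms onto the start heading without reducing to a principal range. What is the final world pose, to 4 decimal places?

step 1: θ'=-2.5354 (R=0.4286) → pose (3.5589, 2.6553, -2.5354)
step 2: θ'=-0.7854 (R=-1.1429) → pose (3.7159, 4.4026, -0.7854)
step 3: θ'=-0.5354 (R=-3.0000) → pose (3.1251, 4.8615, -0.5354)

(3.1251, 4.8615, -0.5354)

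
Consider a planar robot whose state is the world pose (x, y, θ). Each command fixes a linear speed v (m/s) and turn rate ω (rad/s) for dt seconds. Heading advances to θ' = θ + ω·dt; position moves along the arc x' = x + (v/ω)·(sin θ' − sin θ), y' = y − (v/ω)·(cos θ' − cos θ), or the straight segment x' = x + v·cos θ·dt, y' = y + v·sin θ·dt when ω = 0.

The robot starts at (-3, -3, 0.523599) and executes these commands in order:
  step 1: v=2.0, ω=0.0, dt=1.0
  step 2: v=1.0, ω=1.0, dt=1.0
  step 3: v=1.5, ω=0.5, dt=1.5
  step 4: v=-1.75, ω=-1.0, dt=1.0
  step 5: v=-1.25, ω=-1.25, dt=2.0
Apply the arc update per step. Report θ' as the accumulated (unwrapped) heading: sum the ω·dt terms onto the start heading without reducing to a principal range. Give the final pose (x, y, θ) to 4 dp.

step 1: θ'=0.5236 (straight) → pose (-1.2679, -2.0000, 0.5236)
step 2: θ'=1.5236 (R=1.0000) → pose (-0.7691, -1.1812, 1.5236)
step 3: θ'=2.2736 (R=3.0000) → pose (-1.4766, 0.8995, 2.2736)
step 4: θ'=1.2736 (R=1.7500) → pose (-1.1386, -0.7441, 1.2736)
step 5: θ'=-1.2264 (R=1.0000) → pose (-3.0361, -0.7889, -1.2264)

(-3.0361, -0.7889, -1.2264)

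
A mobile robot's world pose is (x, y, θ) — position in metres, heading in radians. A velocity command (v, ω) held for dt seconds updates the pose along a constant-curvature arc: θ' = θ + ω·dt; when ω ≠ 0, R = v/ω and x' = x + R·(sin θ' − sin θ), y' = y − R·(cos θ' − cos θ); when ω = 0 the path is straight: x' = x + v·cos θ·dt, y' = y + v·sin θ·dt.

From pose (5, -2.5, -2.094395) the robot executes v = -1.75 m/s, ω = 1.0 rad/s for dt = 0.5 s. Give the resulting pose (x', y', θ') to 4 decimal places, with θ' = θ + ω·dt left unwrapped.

θ' = -2.0944 + 1.0·0.5 = -1.5944
R = v/ω = -1.75/1.0 = -1.7500
x' = 5 + -1.7500·(sin -1.5944 − sin -2.0944) = 5.2340
y' = -2.5 − -1.7500·(cos -1.5944 − cos -2.0944) = -1.6663

(5.2340, -1.6663, -1.5944)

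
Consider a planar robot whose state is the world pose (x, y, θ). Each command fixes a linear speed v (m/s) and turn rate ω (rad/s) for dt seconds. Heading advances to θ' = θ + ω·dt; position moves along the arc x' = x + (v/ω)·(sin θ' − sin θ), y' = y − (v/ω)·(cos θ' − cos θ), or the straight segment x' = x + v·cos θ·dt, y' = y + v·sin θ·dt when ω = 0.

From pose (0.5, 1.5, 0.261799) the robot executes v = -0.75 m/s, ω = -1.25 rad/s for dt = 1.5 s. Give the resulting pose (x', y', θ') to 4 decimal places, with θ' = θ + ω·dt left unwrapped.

θ' = 0.2618 + -1.25·1.5 = -1.6132
R = v/ω = -0.75/-1.25 = 0.6000
x' = 0.5 + 0.6000·(sin -1.6132 − sin 0.2618) = -0.2548
y' = 1.5 − 0.6000·(cos -1.6132 − cos 0.2618) = 2.1050

(-0.2548, 2.1050, -1.6132)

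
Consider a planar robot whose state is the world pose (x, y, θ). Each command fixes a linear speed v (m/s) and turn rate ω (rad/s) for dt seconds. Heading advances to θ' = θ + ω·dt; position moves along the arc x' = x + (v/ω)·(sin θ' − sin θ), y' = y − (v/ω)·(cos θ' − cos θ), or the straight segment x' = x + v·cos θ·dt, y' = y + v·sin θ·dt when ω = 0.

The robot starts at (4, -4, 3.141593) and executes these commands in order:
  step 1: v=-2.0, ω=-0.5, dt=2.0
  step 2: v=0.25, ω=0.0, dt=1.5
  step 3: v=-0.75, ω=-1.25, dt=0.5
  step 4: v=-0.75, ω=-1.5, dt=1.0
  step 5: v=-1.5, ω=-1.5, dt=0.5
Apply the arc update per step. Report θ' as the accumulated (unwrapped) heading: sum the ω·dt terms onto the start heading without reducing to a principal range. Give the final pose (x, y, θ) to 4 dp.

step 1: θ'=2.1416 (R=4.0000) → pose (7.3659, -5.8388, 2.1416)
step 2: θ'=2.1416 (straight) → pose (7.1633, -5.5232, 2.1416)
step 3: θ'=1.5166 (R=0.6000) → pose (7.2575, -5.8799, 1.5166)
step 4: θ'=0.0166 (R=0.5000) → pose (6.7665, -6.3528, 0.0166)
step 5: θ'=-0.7334 (R=1.0000) → pose (6.0805, -6.0958, -0.7334)

(6.0805, -6.0958, -0.7334)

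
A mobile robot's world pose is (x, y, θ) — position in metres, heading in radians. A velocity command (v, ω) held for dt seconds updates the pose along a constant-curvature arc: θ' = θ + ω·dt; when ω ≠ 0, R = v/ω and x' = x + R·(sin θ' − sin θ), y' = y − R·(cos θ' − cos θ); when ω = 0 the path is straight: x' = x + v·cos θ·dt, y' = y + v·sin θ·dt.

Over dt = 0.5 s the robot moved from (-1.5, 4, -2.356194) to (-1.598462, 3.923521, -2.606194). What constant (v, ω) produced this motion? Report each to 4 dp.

v = 0.2500, ω = -0.5000

Δθ = -2.606194 − -2.356194 = -0.250000
ω = Δθ/dt = -0.250000/0.5 = -0.5000
R = Δx/(sin θ' − sin θ) = -0.5000
v = R·ω = -0.5000·-0.5000 = 0.2500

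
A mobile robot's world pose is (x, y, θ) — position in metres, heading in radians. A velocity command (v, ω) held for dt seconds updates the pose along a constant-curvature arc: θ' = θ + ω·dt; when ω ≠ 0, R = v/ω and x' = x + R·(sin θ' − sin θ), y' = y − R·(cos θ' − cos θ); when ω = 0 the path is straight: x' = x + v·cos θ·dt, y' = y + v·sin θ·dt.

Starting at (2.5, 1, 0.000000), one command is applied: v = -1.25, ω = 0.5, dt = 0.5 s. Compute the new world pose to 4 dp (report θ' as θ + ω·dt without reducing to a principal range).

θ' = 0.0000 + 0.5·0.5 = 0.2500
R = v/ω = -1.25/0.5 = -2.5000
x' = 2.5 + -2.5000·(sin 0.2500 − sin 0.0000) = 1.8815
y' = 1 − -2.5000·(cos 0.2500 − cos 0.0000) = 0.9223

(1.8815, 0.9223, 0.2500)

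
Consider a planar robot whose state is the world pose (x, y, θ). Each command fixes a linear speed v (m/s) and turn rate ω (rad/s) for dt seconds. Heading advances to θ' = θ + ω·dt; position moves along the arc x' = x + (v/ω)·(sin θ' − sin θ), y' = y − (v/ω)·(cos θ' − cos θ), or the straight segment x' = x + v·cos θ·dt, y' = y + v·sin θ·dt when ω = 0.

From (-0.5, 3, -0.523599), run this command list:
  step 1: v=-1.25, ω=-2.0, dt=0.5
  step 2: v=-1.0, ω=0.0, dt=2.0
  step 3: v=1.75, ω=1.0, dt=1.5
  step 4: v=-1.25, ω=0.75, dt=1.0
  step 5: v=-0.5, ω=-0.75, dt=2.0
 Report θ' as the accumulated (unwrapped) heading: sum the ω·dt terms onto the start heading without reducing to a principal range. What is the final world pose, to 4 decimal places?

(-1.2543, 3.4438, -0.7736)

step 1: θ'=-1.5236 (R=0.6250) → pose (-0.8118, 3.5118, -1.5236)
step 2: θ'=-1.5236 (straight) → pose (-0.9062, 5.5096, -1.5236)
step 3: θ'=-0.0236 (R=1.7500) → pose (0.8006, 3.8426, -0.0236)
step 4: θ'=0.7264 (R=-1.6667) → pose (-0.3457, 3.4223, 0.7264)
step 5: θ'=-0.7736 (R=0.6667) → pose (-1.2543, 3.4438, -0.7736)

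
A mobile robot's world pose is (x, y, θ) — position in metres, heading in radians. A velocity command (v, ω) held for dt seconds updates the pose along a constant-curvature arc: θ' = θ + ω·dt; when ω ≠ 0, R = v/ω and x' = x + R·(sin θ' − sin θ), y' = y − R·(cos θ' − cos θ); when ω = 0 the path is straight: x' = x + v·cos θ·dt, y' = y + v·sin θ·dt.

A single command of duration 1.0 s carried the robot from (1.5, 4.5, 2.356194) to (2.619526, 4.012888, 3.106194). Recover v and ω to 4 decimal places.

v = -1.2500, ω = 0.7500

Δθ = 3.106194 − 2.356194 = 0.750000
ω = Δθ/dt = 0.750000/1.0 = 0.7500
R = Δx/(sin θ' − sin θ) = -1.6667
v = R·ω = -1.6667·0.7500 = -1.2500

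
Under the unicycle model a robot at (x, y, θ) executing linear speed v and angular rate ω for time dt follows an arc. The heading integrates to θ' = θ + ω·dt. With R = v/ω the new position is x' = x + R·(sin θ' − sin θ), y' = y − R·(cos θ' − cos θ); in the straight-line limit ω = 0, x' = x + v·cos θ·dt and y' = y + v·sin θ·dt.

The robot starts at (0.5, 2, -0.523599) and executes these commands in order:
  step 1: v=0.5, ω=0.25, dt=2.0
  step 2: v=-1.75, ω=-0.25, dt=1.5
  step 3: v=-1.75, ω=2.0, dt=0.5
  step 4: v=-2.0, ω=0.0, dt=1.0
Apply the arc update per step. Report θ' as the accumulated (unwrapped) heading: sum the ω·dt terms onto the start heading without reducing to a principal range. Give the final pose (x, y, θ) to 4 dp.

(-3.5827, 1.0629, 0.6014)

step 1: θ'=-0.0236 (R=2.0000) → pose (1.4528, 1.7326, -0.0236)
step 2: θ'=-0.3986 (R=7.0000) → pose (-1.0989, 2.2794, -0.3986)
step 3: θ'=0.6014 (R=-0.8750) → pose (-1.9336, 2.1945, 0.6014)
step 4: θ'=0.6014 (straight) → pose (-3.5827, 1.0629, 0.6014)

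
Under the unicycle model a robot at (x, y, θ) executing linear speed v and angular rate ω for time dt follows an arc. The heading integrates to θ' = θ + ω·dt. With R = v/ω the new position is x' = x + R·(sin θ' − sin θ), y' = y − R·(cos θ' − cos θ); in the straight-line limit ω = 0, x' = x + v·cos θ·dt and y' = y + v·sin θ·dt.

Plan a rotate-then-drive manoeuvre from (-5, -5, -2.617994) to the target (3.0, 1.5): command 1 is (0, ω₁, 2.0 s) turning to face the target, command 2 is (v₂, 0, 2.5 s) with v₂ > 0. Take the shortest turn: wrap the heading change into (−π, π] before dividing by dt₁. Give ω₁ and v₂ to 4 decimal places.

heading to target = atan2(1.5−-5, 3−-5) = 0.6823
Δθ = wrap(0.6823 − -2.6180) = -2.9829; ω₁ = Δθ/dt₁ = -1.4914
distance = √((3−-5)² + (1.5−-5)²) = 10.3078; v₂ = distance/dt₂ = 4.1231

ω₁ = -1.4914, v₂ = 4.1231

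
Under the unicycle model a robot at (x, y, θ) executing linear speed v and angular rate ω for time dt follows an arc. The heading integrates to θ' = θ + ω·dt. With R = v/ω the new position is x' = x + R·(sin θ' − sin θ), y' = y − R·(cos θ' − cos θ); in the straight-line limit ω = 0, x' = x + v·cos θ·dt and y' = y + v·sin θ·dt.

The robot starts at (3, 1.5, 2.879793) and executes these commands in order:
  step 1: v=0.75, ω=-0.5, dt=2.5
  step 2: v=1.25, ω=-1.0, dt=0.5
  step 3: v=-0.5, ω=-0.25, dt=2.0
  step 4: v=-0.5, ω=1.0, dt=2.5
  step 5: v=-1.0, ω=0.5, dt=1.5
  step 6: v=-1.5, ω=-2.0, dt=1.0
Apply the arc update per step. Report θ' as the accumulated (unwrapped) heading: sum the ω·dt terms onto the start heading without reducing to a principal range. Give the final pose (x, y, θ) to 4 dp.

(4.2549, 1.9949, 1.8798)

step 1: θ'=1.6298 (R=-1.5000) → pose (1.8908, 2.8604, 1.6298)
step 2: θ'=1.1298 (R=-1.2500) → pose (2.0083, 3.4677, 1.1298)
step 3: θ'=0.6298 (R=2.0000) → pose (1.3776, 2.7051, 0.6298)
step 4: θ'=3.1298 (R=-0.5000) → pose (1.6662, 1.8011, 3.1298)
step 5: θ'=3.8798 (R=-2.0000) → pose (3.0357, 2.3216, 3.8798)
step 6: θ'=1.8798 (R=0.7500) → pose (4.2549, 1.9949, 1.8798)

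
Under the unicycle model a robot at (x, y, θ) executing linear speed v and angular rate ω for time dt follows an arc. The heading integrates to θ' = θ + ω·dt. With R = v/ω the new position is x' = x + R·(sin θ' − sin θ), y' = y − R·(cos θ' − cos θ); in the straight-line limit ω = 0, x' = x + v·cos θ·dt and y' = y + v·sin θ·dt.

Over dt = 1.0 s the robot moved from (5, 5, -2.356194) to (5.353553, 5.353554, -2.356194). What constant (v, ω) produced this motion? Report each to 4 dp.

v = -0.5000, ω = 0.0000

Δθ = -2.356194 − -2.356194 = 0.000000
ω = Δθ/dt = 0.000000/1.0 = 0.0000
ω = 0 → v = (Δx·cos θ + Δy·sin θ)/dt = -0.5000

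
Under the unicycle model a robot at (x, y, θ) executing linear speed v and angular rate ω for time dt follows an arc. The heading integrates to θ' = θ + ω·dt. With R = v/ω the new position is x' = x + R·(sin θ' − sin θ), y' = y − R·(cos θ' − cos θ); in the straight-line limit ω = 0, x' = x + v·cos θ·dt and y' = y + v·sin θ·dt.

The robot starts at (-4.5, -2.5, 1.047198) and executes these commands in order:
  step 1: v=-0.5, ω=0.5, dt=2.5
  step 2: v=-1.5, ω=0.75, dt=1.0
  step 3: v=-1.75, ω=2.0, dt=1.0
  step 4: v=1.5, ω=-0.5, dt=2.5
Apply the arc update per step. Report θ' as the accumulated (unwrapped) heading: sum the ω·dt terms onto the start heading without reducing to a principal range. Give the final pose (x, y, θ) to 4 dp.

step 1: θ'=2.2972 (R=-1.0000) → pose (-4.3815, -3.6642, 2.2972)
step 2: θ'=3.0472 (R=-2.0000) → pose (-3.0749, -4.3269, 3.0472)
step 3: θ'=5.0472 (R=-0.8750) → pose (-2.1660, -3.1683, 5.0472)
step 4: θ'=3.7972 (R=-3.0000) → pose (-3.1705, -6.5321, 3.7972)

(-3.1705, -6.5321, 3.7972)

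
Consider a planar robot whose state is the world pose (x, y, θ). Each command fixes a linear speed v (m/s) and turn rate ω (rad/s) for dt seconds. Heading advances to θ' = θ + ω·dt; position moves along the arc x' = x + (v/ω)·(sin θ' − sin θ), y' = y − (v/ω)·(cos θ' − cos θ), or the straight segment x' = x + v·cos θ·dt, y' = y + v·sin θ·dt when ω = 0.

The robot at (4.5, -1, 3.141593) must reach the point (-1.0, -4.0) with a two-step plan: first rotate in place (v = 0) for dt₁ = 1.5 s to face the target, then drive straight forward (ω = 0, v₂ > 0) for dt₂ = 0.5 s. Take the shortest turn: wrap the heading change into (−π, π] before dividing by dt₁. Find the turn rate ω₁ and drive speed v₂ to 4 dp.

heading to target = atan2(-4−-1, -1−4.5) = -2.6422
Δθ = wrap(-2.6422 − 3.1416) = 0.4993; ω₁ = Δθ/dt₁ = 0.3329
distance = √((-1−4.5)² + (-4−-1)²) = 6.2650; v₂ = distance/dt₂ = 12.5300

ω₁ = 0.3329, v₂ = 12.5300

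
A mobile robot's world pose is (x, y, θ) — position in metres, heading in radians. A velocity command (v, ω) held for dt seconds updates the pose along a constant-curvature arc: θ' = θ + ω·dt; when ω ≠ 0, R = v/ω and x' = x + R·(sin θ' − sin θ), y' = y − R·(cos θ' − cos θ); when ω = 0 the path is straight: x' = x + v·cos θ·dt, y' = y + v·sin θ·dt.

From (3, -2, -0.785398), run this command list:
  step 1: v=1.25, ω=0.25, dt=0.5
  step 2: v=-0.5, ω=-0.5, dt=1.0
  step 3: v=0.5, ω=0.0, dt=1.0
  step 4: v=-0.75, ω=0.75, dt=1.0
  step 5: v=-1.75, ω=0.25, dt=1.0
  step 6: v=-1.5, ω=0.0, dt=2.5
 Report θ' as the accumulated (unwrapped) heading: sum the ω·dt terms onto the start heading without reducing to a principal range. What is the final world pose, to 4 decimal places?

(-2.5304, -0.8726, -0.1604)

step 1: θ'=-0.6604 (R=5.0000) → pose (3.4684, -2.4132, -0.6604)
step 2: θ'=-1.1604 (R=1.0000) → pose (3.1648, -2.0224, -1.1604)
step 3: θ'=-1.1604 (straight) → pose (3.3643, -2.4809, -1.1604)
step 4: θ'=-0.4104 (R=-1.0000) → pose (2.8463, -1.9629, -0.4104)
step 5: θ'=-0.1604 (R=-7.0000) → pose (1.1715, -1.4715, -0.1604)
step 6: θ'=-0.1604 (straight) → pose (-2.5304, -0.8726, -0.1604)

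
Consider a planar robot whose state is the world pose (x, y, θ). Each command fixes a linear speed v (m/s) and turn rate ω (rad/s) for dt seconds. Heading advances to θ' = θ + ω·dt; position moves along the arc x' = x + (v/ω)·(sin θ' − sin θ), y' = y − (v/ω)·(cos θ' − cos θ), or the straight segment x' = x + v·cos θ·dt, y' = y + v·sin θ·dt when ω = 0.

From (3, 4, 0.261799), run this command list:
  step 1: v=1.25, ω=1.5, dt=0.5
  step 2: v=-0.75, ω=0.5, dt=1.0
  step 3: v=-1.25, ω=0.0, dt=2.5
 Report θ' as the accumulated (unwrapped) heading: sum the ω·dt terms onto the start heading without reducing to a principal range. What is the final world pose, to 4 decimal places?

step 1: θ'=1.0118 (R=0.8333) → pose (3.4908, 4.3630, 1.0118)
step 2: θ'=1.5118 (R=-1.5000) → pose (3.2651, 3.6559, 1.5118)
step 3: θ'=1.5118 (straight) → pose (3.0808, 0.5364, 1.5118)

(3.0808, 0.5364, 1.5118)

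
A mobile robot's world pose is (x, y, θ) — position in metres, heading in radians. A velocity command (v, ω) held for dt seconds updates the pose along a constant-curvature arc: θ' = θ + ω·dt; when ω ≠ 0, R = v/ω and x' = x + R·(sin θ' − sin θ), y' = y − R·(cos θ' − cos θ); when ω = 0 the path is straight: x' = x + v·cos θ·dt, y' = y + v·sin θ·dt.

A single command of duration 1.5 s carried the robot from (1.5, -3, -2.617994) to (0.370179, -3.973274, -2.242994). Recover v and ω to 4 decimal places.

v = 1.0000, ω = 0.2500

Δθ = -2.242994 − -2.617994 = 0.375000
ω = Δθ/dt = 0.375000/1.5 = 0.2500
R = Δx/(sin θ' − sin θ) = 4.0000
v = R·ω = 4.0000·0.2500 = 1.0000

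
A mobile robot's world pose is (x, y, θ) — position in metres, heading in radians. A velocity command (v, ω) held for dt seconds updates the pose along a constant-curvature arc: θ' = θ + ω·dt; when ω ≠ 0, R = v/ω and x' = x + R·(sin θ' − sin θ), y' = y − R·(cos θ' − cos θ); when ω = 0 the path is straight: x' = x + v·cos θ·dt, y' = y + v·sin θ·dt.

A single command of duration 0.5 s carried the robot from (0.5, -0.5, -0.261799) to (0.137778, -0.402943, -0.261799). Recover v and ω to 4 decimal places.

v = -0.7500, ω = 0.0000

Δθ = -0.261799 − -0.261799 = 0.000000
ω = Δθ/dt = 0.000000/0.5 = 0.0000
ω = 0 → v = (Δx·cos θ + Δy·sin θ)/dt = -0.7500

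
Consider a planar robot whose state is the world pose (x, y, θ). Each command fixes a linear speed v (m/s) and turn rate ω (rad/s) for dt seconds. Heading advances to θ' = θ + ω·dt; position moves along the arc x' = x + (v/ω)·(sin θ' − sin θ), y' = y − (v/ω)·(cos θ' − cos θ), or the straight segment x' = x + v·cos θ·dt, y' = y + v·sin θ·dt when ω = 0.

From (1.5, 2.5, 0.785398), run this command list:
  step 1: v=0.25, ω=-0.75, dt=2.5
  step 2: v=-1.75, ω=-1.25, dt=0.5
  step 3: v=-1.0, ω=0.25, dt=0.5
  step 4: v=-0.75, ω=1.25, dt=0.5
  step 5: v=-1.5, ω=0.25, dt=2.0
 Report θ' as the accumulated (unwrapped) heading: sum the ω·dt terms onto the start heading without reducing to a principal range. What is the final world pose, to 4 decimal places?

step 1: θ'=-1.0896 (R=-0.3333) → pose (2.0312, 2.4186, -1.0896)
step 2: θ'=-1.7146 (R=1.4000) → pose (1.8867, 3.2672, -1.7146)
step 3: θ'=-1.5896 (R=-4.0000) → pose (1.9272, 3.7652, -1.5896)
step 4: θ'=-0.9646 (R=-0.6000) → pose (1.8204, 4.1183, -0.9646)
step 5: θ'=-0.4646 (R=-6.0000) → pose (-0.4221, 6.0639, -0.4646)

(-0.4221, 6.0639, -0.4646)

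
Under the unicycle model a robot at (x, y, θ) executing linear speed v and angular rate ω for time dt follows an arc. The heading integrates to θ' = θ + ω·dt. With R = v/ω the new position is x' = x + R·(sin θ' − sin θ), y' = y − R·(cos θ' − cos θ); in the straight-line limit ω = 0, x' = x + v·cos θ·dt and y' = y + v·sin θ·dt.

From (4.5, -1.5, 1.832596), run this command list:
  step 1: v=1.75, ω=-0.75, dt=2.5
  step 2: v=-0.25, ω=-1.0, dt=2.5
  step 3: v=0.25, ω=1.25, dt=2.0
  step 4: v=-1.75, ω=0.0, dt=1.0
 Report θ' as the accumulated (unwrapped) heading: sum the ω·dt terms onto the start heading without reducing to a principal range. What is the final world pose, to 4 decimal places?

(5.0782, 1.6006, -0.0424)

step 1: θ'=-0.0424 (R=-2.3333) → pose (6.8527, 1.4351, -0.0424)
step 2: θ'=-2.5424 (R=0.2500) → pose (6.7223, 1.8914, -2.5424)
step 3: θ'=-0.0424 (R=0.2000) → pose (6.8267, 1.5264, -0.0424)
step 4: θ'=-0.0424 (straight) → pose (5.0782, 1.6006, -0.0424)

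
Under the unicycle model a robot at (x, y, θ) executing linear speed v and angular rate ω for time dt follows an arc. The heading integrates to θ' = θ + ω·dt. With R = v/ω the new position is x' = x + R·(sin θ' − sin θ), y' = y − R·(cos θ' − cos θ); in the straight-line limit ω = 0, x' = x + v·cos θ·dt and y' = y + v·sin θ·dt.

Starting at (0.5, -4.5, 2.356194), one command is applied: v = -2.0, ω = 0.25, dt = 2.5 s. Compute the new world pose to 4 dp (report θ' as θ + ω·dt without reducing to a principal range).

θ' = 2.3562 + 0.25·2.5 = 2.9812
R = v/ω = -2.0/0.25 = -8.0000
x' = 0.5 + -8.0000·(sin 2.9812 − sin 2.3562) = 4.8792
y' = -4.5 − -8.0000·(cos 2.9812 − cos 2.3562) = -6.7405

(4.8792, -6.7405, 2.9812)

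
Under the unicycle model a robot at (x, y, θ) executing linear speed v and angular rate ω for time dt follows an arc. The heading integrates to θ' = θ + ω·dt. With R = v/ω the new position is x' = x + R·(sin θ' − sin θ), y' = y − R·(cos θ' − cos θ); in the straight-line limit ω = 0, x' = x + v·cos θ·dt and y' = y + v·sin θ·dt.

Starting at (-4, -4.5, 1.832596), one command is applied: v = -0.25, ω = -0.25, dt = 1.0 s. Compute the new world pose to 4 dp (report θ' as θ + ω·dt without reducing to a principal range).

(-3.9660, -4.7470, 1.5826)

θ' = 1.8326 + -0.25·1.0 = 1.5826
R = v/ω = -0.25/-0.25 = 1.0000
x' = -4 + 1.0000·(sin 1.5826 − sin 1.8326) = -3.9660
y' = -4.5 − 1.0000·(cos 1.5826 − cos 1.8326) = -4.7470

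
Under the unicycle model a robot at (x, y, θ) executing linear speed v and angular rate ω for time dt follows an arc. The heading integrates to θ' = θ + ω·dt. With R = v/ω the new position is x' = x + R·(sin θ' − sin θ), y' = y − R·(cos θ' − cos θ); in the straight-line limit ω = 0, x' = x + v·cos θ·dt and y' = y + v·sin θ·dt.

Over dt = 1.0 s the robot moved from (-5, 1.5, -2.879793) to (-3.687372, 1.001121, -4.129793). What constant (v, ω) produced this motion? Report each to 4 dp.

v = -1.5000, ω = -1.2500

Δθ = -4.129793 − -2.879793 = -1.250000
ω = Δθ/dt = -1.250000/1.0 = -1.2500
R = Δx/(sin θ' − sin θ) = 1.2000
v = R·ω = 1.2000·-1.2500 = -1.5000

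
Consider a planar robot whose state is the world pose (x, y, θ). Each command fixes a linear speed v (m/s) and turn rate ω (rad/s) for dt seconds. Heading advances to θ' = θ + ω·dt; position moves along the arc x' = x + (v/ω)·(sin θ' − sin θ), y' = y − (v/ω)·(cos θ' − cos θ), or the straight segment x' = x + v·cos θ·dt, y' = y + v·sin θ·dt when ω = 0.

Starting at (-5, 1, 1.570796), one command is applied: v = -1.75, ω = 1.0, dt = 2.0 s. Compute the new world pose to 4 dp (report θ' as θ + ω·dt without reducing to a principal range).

(-2.5217, -0.5913, 3.5708)

θ' = 1.5708 + 1.0·2.0 = 3.5708
R = v/ω = -1.75/1.0 = -1.7500
x' = -5 + -1.7500·(sin 3.5708 − sin 1.5708) = -2.5217
y' = 1 − -1.7500·(cos 3.5708 − cos 1.5708) = -0.5913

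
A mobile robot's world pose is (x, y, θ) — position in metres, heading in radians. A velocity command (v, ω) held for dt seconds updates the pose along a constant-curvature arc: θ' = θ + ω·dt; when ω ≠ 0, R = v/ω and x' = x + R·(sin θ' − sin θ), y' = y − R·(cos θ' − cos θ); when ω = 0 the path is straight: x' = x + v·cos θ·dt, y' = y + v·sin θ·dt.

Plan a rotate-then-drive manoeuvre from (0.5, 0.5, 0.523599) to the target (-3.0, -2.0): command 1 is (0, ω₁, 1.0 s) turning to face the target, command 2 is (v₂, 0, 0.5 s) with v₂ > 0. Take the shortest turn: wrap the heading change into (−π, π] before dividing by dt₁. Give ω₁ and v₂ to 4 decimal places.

heading to target = atan2(-2−0.5, -3−0.5) = -2.5213
Δθ = wrap(-2.5213 − 0.5236) = -3.0449; ω₁ = Δθ/dt₁ = -3.0449
distance = √((-3−0.5)² + (-2−0.5)²) = 4.3012; v₂ = distance/dt₂ = 8.6023

ω₁ = -3.0449, v₂ = 8.6023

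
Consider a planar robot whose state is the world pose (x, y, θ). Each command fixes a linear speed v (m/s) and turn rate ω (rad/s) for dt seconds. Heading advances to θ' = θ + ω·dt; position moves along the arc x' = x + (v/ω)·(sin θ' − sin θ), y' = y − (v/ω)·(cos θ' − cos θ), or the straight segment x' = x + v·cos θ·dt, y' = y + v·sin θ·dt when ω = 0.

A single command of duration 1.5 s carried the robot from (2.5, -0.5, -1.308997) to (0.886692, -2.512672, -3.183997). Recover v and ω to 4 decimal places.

v = 2.0000, ω = -1.2500

Δθ = -3.183997 − -1.308997 = -1.875000
ω = Δθ/dt = -1.875000/1.5 = -1.2500
R = −Δy/(cos θ' − cos θ) = -1.6000
v = R·ω = -1.6000·-1.2500 = 2.0000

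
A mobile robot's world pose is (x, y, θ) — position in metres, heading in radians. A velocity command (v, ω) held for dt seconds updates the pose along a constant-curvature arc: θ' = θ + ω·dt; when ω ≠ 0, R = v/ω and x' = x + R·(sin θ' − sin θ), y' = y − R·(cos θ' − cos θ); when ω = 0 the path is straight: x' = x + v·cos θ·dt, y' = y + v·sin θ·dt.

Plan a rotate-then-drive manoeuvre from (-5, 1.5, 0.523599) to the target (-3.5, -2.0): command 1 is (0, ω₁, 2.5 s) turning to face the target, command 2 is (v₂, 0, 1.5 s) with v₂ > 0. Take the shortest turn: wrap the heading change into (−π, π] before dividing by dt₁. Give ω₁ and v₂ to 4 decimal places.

heading to target = atan2(-2−1.5, -3.5−-5) = -1.1659
Δθ = wrap(-1.1659 − 0.5236) = -1.6895; ω₁ = Δθ/dt₁ = -0.6758
distance = √((-3.5−-5)² + (-2−1.5)²) = 3.8079; v₂ = distance/dt₂ = 2.5386

ω₁ = -0.6758, v₂ = 2.5386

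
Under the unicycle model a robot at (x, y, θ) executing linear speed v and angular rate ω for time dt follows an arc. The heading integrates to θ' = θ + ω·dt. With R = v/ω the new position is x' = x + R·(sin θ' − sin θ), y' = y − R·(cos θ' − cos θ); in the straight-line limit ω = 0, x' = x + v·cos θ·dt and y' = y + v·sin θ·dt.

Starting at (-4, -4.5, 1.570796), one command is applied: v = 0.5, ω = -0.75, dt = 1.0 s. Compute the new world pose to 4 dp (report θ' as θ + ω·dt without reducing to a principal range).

θ' = 1.5708 + -0.75·1.0 = 0.8208
R = v/ω = 0.5/-0.75 = -0.6667
x' = -4 + -0.6667·(sin 0.8208 − sin 1.5708) = -3.8211
y' = -4.5 − -0.6667·(cos 0.8208 − cos 1.5708) = -4.0456

(-3.8211, -4.0456, 0.8208)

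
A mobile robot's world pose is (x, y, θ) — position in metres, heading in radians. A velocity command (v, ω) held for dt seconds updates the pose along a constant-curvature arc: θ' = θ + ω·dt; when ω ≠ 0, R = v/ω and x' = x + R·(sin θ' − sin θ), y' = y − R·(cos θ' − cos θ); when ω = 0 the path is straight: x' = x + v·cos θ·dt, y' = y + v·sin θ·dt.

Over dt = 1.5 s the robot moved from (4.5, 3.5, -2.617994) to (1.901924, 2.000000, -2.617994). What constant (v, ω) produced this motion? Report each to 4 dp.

v = 2.0000, ω = 0.0000

Δθ = -2.617994 − -2.617994 = 0.000000
ω = Δθ/dt = 0.000000/1.5 = 0.0000
ω = 0 → v = (Δx·cos θ + Δy·sin θ)/dt = 2.0000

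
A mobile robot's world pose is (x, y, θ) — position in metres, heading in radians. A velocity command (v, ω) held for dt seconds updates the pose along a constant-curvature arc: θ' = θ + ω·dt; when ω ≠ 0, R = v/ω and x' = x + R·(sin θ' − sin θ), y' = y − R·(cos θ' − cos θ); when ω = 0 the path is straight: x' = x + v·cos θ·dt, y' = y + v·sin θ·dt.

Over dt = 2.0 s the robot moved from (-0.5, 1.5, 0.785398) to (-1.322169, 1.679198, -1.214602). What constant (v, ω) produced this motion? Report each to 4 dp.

Δθ = -1.214602 − 0.785398 = -2.000000
ω = Δθ/dt = -2.000000/2.0 = -1.0000
R = Δx/(sin θ' − sin θ) = 0.5000
v = R·ω = 0.5000·-1.0000 = -0.5000

v = -0.5000, ω = -1.0000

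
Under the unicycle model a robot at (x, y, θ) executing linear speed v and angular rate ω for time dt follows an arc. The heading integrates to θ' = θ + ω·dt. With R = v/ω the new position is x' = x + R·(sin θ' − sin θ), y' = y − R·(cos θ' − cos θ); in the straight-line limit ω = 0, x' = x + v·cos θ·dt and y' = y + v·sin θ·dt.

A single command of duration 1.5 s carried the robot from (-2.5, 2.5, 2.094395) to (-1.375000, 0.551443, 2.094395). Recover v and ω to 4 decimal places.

v = -1.5000, ω = 0.0000

Δθ = 2.094395 − 2.094395 = 0.000000
ω = Δθ/dt = 0.000000/1.5 = 0.0000
ω = 0 → v = (Δx·cos θ + Δy·sin θ)/dt = -1.5000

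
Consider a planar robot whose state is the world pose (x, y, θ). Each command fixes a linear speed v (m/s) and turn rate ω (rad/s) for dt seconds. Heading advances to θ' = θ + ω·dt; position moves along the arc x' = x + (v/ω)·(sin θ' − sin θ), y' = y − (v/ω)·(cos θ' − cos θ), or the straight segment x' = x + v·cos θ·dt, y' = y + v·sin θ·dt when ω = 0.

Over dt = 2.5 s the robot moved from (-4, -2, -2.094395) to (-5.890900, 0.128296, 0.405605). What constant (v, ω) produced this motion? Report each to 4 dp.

v = -1.5000, ω = 1.0000

Δθ = 0.405605 − -2.094395 = 2.500000
ω = Δθ/dt = 2.500000/2.5 = 1.0000
R = −Δy/(cos θ' − cos θ) = -1.5000
v = R·ω = -1.5000·1.0000 = -1.5000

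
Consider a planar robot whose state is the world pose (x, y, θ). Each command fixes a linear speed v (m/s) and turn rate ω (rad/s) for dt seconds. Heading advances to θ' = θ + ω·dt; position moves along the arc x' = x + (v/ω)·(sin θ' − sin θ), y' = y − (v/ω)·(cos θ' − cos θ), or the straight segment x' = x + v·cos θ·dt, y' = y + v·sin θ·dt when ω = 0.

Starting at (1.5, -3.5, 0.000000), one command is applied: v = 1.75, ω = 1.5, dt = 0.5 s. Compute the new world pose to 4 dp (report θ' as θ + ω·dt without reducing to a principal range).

θ' = 0.0000 + 1.5·0.5 = 0.7500
R = v/ω = 1.75/1.5 = 1.1667
x' = 1.5 + 1.1667·(sin 0.7500 − sin 0.0000) = 2.2952
y' = -3.5 − 1.1667·(cos 0.7500 − cos 0.0000) = -3.1870

(2.2952, -3.1870, 0.7500)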